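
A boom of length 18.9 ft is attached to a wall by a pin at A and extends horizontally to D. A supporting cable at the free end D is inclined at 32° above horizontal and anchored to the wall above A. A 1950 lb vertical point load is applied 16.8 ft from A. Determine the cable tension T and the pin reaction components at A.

T = 3271 lb, A_x = 2774 lb, A_y = 216.7 lb

ΣM about A: T·sin32°·18.9 − 1950·16.8 = 0 → T = 32760/(18.9·0.529919) = 3270.94 ≈ 3271 lb.
ΣF_x = 0: A_x − T·cos32° = 0 → A_x = 3270.94 × 0.848048 = 2774 lb.
ΣF_y = 0: A_y + T·sin32° − 1950 = 0 → A_y = 1950 − 3270.94 × 0.529919 = 216.7 lb.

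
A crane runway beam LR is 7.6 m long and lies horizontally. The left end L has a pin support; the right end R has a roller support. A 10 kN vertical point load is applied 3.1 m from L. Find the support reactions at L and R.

Taking moments about L: R_y·7.6 − 10·3.1 = 0 → R_y = 31/7.6 = 4.07895 ≈ 4.079 kN.
ΣF_y = 0: L_y + 4.07895 − 10 = 0 → L_y = 5.921 kN.
ΣF_x = 0: no horizontal applied forces, so L_x = 0.

L_x = 0, L_y = 5.921 kN, R_y = 4.079 kN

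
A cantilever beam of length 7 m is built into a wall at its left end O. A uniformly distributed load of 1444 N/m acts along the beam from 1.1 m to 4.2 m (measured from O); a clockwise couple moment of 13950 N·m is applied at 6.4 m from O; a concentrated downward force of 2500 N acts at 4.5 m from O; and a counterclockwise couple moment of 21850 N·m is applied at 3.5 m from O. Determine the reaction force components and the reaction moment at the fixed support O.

O_x = 0, O_y = 6976 N, M_O = 15210 N·m

Resultant of the distributed load: 1444 × 3.1 = 4476.4 N at 2.65 m from O.
ΣF_x = 0: O_x = 0.
ΣF_y = 0: O_y − 1444·3.1 − 2500 = 0 → O_y = 6976 N.
ΣM about O: M_O − (1444·3.1)·2.65 − 13950 − 2500·4.5 + 21850 = 0 → M_O = 15210 N·m.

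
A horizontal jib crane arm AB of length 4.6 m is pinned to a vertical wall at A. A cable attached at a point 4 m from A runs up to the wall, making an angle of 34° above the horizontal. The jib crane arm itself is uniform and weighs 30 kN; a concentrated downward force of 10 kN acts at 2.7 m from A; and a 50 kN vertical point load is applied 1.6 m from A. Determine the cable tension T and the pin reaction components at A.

T = 78.68 kN, A_x = 65.23 kN, A_y = 46.00 kN

ΣM about A: T·sin34°·4 − 30·2.3 − 10·2.7 − 50·1.6 = 0 → T = 176/(4·0.559193) = 78.6848 ≈ 78.68 kN.
ΣF_x = 0: A_x − T·cos34° = 0 → A_x = 78.6848 × 0.829038 = 65.23 kN.
ΣF_y = 0: A_y + T·sin34° − 30 − 10 − 50 = 0 → A_y = 90 − 78.6848 × 0.559193 = 46.00 kN.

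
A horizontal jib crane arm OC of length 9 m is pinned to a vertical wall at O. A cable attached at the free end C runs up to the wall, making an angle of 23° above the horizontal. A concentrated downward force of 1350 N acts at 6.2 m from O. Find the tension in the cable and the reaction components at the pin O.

T = 2380 N, O_x = 2191 N, O_y = 420.0 N

ΣM about O: T·sin23°·9 − 1350·6.2 = 0 → T = 8370/(9·0.390731) = 2380.15 ≈ 2380 N.
ΣF_x = 0: O_x − T·cos23° = 0 → O_x = 2380.15 × 0.920505 = 2191 N.
ΣF_y = 0: O_y + T·sin23° − 1350 = 0 → O_y = 1350 − 2380.15 × 0.390731 = 420.0 N.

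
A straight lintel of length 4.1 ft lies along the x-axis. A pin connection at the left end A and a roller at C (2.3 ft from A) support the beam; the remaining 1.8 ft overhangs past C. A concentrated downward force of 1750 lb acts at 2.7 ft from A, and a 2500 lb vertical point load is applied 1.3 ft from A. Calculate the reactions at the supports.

Taking moments about A: C_y·2.3 − 1750·2.7 − 2500·1.3 = 0 → C_y = 7975/2.3 = 3467.39 ≈ 3467 lb.
ΣF_y = 0: A_y + 3467.39 − 1750 − 2500 = 0 → A_y = 782.6 lb.
ΣF_x = 0: no horizontal applied forces, so A_x = 0.

A_x = 0, A_y = 782.6 lb, C_y = 3467 lb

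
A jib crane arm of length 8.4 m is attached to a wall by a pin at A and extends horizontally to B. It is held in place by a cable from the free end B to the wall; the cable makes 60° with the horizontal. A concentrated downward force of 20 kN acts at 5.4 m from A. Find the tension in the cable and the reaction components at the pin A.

ΣM about A: T·sin60°·8.4 − 20·5.4 = 0 → T = 108/(8.4·0.866025) = 14.8462 ≈ 14.85 kN.
ΣF_x = 0: A_x − T·cos60° = 0 → A_x = 14.8462 × 0.5 = 7.423 kN.
ΣF_y = 0: A_y + T·sin60° − 20 = 0 → A_y = 20 − 14.8462 × 0.866025 = 7.143 kN.

T = 14.85 kN, A_x = 7.423 kN, A_y = 7.143 kN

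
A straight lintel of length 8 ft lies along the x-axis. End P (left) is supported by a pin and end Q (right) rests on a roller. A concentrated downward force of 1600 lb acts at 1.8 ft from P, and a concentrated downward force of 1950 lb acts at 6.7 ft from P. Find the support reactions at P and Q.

Moments about P: Q_y·8 − 1600·1.8 − 1950·6.7 = 0 → Q_y = 15945/8 = 1993.12 ≈ 1993 lb.
ΣF_y = 0: P_y + 1993.12 − 1600 − 1950 = 0 → P_y = 1557 lb.
ΣF_x = 0: no horizontal applied forces, so P_x = 0.

P_x = 0, P_y = 1557 lb, Q_y = 1993 lb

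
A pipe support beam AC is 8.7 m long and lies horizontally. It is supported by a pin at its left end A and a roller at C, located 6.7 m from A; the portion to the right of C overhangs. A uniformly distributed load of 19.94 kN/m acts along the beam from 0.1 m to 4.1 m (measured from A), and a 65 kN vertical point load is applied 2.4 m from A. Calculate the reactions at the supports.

A_x = 0, A_y = 96.48 kN, C_y = 48.28 kN

Resultant of the distributed load: 19.94 × 4 = 79.76 kN at 2.1 m from A.
Moments about A: C_y·6.7 − (19.94·4)·2.1 − 65·2.4 = 0 → C_y = 323.496/6.7 = 48.283 ≈ 48.28 kN.
ΣF_y = 0: A_y + 48.283 − 19.94·4 − 65 = 0 → A_y = 96.48 kN.
ΣF_x = 0: no horizontal applied forces, so A_x = 0.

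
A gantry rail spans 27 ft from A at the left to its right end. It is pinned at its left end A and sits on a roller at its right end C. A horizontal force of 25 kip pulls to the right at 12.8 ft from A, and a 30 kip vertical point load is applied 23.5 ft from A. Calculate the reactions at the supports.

A_x = -25.00 kip, A_y = 3.889 kip, C_y = 26.11 kip

Taking moments about A: C_y·27 − 30·23.5 = 0 → C_y = 705/27 = 26.1111 ≈ 26.11 kip.
ΣF_y = 0: A_y + 26.1111 − 30 = 0 → A_y = 3.889 kip.
ΣF_x = 0: A_x + 25 = 0 → A_x = -25.00 kip.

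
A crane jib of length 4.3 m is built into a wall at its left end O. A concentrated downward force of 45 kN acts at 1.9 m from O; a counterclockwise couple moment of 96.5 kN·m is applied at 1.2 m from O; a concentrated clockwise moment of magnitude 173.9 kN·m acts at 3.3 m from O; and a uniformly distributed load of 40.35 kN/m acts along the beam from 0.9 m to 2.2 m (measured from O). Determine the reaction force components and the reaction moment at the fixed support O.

O_x = 0, O_y = 97.46 kN, M_O = 244.2 kN·m

Resultant of the distributed load: 40.35 × 1.3 = 52.455 kN at 1.55 m from O.
ΣF_x = 0: O_x = 0.
ΣF_y = 0: O_y − 45 − 40.35·1.3 = 0 → O_y = 97.46 kN.
ΣM about O: M_O − 45·1.9 + 96.5 − 173.9 − (40.35·1.3)·1.55 = 0 → M_O = 244.2 kN·m.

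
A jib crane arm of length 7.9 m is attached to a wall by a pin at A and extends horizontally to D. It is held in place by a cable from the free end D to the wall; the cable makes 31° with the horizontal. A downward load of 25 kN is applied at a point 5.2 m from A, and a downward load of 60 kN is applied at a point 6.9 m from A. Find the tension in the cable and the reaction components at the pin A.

T = 133.7 kN, A_x = 114.6 kN, A_y = 16.14 kN

ΣM about A: T·sin31°·7.9 − 25·5.2 − 60·6.9 = 0 → T = 544/(7.9·0.515038) = 133.7 kN.
ΣF_x = 0: A_x − T·cos31° = 0 → A_x = 133.7 × 0.857167 = 114.6 kN.
ΣF_y = 0: A_y + T·sin31° − 25 − 60 = 0 → A_y = 85 − 133.7 × 0.515038 = 16.14 kN.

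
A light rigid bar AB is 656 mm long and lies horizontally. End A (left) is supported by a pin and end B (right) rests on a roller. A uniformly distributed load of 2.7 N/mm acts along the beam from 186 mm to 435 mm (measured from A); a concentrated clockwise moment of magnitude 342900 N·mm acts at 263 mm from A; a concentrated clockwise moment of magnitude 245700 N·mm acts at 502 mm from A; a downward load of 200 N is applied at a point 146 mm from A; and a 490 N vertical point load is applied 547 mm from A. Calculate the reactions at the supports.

Resultant of the distributed load: 2.7 × 249 = 672.3 N at 310.5 mm from A.
ΣM about A: B_y·656 − (2.7·249)·310.5 − 342900 − 245700 − 200·146 − 490·547 = 0 → B_y = 1094579.15/656 = 1668.57 ≈ 1669 N.
ΣF_y = 0: A_y + 1668.57 − 2.7·249 − 200 − 490 = 0 → A_y = -306.3 N.
ΣF_x = 0: no horizontal applied forces, so A_x = 0.

A_x = 0, A_y = -306.3 N, B_y = 1669 N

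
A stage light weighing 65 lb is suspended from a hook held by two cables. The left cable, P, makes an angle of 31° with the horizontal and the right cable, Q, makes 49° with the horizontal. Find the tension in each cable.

ΣF_x = 0: −T_P·cos31° + T_Q·cos49° = 0 → T_Q = 1.30654·T_P.
ΣF_y = 0: T_P·sin31° + T_Q·sin49° = 65.
Substitute: T_P·(0.515038 + 1.30654·0.75471) = 65 → T_P = 43.3017 ≈ 43.30 lb.
Then T_Q = 1.30654 × 43.3017 = 56.58 lb.

T_P = 43.30 lb, T_Q = 56.58 lb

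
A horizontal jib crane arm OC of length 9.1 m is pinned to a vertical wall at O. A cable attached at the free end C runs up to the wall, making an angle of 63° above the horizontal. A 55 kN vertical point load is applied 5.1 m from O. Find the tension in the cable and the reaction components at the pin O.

T = 34.59 kN, O_x = 15.71 kN, O_y = 24.18 kN

ΣM about O: T·sin63°·9.1 − 55·5.1 = 0 → T = 280.5/(9.1·0.891007) = 34.5948 ≈ 34.59 kN.
ΣF_x = 0: O_x − T·cos63° = 0 → O_x = 34.5948 × 0.45399 = 15.71 kN.
ΣF_y = 0: O_y + T·sin63° − 55 = 0 → O_y = 55 − 34.5948 × 0.891007 = 24.18 kN.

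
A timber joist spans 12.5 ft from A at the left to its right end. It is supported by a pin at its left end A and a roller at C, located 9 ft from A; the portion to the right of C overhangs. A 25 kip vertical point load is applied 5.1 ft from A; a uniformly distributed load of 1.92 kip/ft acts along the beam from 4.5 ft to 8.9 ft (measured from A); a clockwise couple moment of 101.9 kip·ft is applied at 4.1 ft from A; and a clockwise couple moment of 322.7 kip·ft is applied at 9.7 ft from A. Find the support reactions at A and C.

A_x = 0, A_y = -34.19 kip, C_y = 67.63 kip

Resultant of the distributed load: 1.92 × 4.4 = 8.448 kip at 6.7 ft from A.
Taking moments about A: C_y·9 − 25·5.1 − (1.92·4.4)·6.7 − 101.9 − 322.7 = 0 → C_y = 608.7016/9 = 67.6335 ≈ 67.63 kip.
ΣF_y = 0: A_y + 67.6335 − 25 − 1.92·4.4 = 0 → A_y = -34.19 kip.
ΣF_x = 0: no horizontal applied forces, so A_x = 0.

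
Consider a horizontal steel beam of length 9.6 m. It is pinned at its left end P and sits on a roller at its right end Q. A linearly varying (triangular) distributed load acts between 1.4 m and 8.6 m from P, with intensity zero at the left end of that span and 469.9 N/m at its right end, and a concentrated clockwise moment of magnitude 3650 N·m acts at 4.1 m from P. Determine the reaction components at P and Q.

P_x = 0, P_y = 218.9 N, Q_y = 1473 N

Resultant of the triangular load: ½ × 469.9 × 7.2 = 1691.64 N, acting at 6.2 m from P (one-third of the span from the peak).
Moments about P: Q_y·9.6 − (½·469.9·7.2)·6.2 − 3650 = 0 → Q_y = 14138.168/9.6 = 1472.73 ≈ 1473 N.
ΣF_y = 0: P_y + 1472.73 − ½·469.9·7.2 = 0 → P_y = 218.9 N.
ΣF_x = 0: no horizontal applied forces, so P_x = 0.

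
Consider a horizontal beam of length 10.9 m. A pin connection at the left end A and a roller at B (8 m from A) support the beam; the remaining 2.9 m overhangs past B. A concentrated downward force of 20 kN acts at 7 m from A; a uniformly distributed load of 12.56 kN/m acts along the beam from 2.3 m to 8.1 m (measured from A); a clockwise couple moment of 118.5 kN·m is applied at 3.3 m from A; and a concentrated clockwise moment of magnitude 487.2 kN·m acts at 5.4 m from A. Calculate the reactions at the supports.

Resultant of the distributed load: 12.56 × 5.8 = 72.848 kN at 5.2 m from A.
Taking moments about A: B_y·8 − 20·7 − (12.56·5.8)·5.2 − 118.5 − 487.2 = 0 → B_y = 1124.5096/8 = 140.564 ≈ 140.6 kN.
ΣF_y = 0: A_y + 140.564 − 20 − 12.56·5.8 = 0 → A_y = -47.72 kN.
ΣF_x = 0: no horizontal applied forces, so A_x = 0.

A_x = 0, A_y = -47.72 kN, B_y = 140.6 kN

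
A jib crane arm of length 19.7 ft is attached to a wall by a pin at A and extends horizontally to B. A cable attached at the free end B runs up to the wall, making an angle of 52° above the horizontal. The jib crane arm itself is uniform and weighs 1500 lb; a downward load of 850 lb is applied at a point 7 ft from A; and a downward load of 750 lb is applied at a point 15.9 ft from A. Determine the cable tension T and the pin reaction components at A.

T = 2103 lb, A_x = 1295 lb, A_y = 1443 lb

ΣM about A: T·sin52°·19.7 − 1500·9.85 − 850·7 − 750·15.9 = 0 → T = 32650/(19.7·0.788011) = 2103.22 ≈ 2103 lb.
ΣF_x = 0: A_x − T·cos52° = 0 → A_x = 2103.22 × 0.615661 = 1295 lb.
ΣF_y = 0: A_y + T·sin52° − 1500 − 850 − 750 = 0 → A_y = 3100 − 2103.22 × 0.788011 = 1443 lb.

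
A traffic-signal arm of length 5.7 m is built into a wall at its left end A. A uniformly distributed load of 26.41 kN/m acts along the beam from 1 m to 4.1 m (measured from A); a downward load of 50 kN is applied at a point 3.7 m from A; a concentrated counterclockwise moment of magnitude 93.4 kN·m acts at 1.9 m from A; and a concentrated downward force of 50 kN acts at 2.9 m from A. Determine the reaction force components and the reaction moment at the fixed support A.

A_x = 0, A_y = 181.9 kN, M_A = 445.4 kN·m

Resultant of the distributed load: 26.41 × 3.1 = 81.871 kN at 2.55 m from A.
ΣF_x = 0: A_x = 0.
ΣF_y = 0: A_y − 26.41·3.1 − 50 − 50 = 0 → A_y = 181.9 kN.
ΣM about A: M_A − (26.41·3.1)·2.55 − 50·3.7 + 93.4 − 50·2.9 = 0 → M_A = 445.4 kN·m.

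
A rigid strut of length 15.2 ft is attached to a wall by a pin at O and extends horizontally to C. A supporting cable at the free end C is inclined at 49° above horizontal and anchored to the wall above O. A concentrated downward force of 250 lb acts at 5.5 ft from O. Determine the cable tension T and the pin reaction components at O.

ΣM about O: T·sin49°·15.2 − 250·5.5 = 0 → T = 1375/(15.2·0.75471) = 119.861 ≈ 119.9 lb.
ΣF_x = 0: O_x − T·cos49° = 0 → O_x = 119.861 × 0.656059 = 78.64 lb.
ΣF_y = 0: O_y + T·sin49° − 250 = 0 → O_y = 250 − 119.861 × 0.75471 = 159.5 lb.

T = 119.9 lb, O_x = 78.64 lb, O_y = 159.5 lb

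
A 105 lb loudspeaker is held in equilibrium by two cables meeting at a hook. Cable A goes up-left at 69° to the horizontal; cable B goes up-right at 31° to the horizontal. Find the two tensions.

ΣF_x = 0: −T_A·cos69° + T_B·cos31° = 0 → T_B = 0.418084·T_A.
ΣF_y = 0: T_A·sin69° + T_B·sin31° = 105.
Substitute: T_A·(0.93358 + 0.418084·0.515038) = 105 → T_A = 91.391 ≈ 91.39 lb.
Then T_B = 0.418084 × 91.391 = 38.21 lb.

T_A = 91.39 lb, T_B = 38.21 lb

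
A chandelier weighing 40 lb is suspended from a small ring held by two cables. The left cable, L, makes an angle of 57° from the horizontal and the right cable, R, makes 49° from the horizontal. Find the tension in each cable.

ΣF_x = 0: −T_L·cos57° + T_R·cos49° = 0 → T_R = 0.830168·T_L.
ΣF_y = 0: T_L·sin57° + T_R·sin49° = 40.
Substitute: T_L·(0.838671 + 0.830168·0.75471) = 40 → T_L = 27.2999 ≈ 27.30 lb.
Then T_R = 0.830168 × 27.2999 = 22.66 lb.

T_L = 27.30 lb, T_R = 22.66 lb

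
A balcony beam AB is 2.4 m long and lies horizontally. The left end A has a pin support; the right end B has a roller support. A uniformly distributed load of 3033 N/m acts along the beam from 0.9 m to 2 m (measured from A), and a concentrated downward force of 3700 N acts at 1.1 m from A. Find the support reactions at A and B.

Resultant of the distributed load: 3033 × 1.1 = 3336.3 N at 1.45 m from A.
Taking moments about A: B_y·2.4 − (3033·1.1)·1.45 − 3700·1.1 = 0 → B_y = 8907.635/2.4 = 3711.51 ≈ 3712 N.
ΣF_y = 0: A_y + 3711.51 − 3033·1.1 − 3700 = 0 → A_y = 3325 N.
ΣF_x = 0: no horizontal applied forces, so A_x = 0.

A_x = 0, A_y = 3325 N, B_y = 3712 N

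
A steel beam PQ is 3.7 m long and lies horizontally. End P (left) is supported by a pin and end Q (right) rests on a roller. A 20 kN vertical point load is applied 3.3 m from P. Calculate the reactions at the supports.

Taking moments about P: Q_y·3.7 − 20·3.3 = 0 → Q_y = 66/3.7 = 17.8378 ≈ 17.84 kN.
ΣF_y = 0: P_y + 17.8378 − 20 = 0 → P_y = 2.162 kN.
ΣF_x = 0: no horizontal applied forces, so P_x = 0.

P_x = 0, P_y = 2.162 kN, Q_y = 17.84 kN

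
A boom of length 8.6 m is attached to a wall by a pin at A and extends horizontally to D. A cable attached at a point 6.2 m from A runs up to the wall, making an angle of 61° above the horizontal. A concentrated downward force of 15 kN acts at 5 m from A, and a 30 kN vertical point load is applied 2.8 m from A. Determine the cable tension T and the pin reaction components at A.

ΣM about A: T·sin61°·6.2 − 15·5 − 30·2.8 = 0 → T = 159/(6.2·0.87462) = 29.3215 ≈ 29.32 kN.
ΣF_x = 0: A_x − T·cos61° = 0 → A_x = 29.3215 × 0.48481 = 14.22 kN.
ΣF_y = 0: A_y + T·sin61° − 15 − 30 = 0 → A_y = 45 − 29.3215 × 0.87462 = 19.35 kN.

T = 29.32 kN, A_x = 14.22 kN, A_y = 19.35 kN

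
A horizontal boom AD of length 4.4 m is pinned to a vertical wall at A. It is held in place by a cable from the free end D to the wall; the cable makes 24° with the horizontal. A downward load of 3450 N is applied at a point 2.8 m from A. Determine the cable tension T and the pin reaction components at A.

T = 5398 N, A_x = 4931 N, A_y = 1255 N

ΣM about A: T·sin24°·4.4 − 3450·2.8 = 0 → T = 9660/(4.4·0.406737) = 5397.73 ≈ 5398 N.
ΣF_x = 0: A_x − T·cos24° = 0 → A_x = 5397.73 × 0.913545 = 4931 N.
ΣF_y = 0: A_y + T·sin24° − 3450 = 0 → A_y = 3450 − 5397.73 × 0.406737 = 1255 N.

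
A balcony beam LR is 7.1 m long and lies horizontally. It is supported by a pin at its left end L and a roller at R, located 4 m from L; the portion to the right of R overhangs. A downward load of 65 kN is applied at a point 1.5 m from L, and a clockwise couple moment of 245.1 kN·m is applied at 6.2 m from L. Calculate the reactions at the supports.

L_x = 0, L_y = -20.65 kN, R_y = 85.65 kN

ΣM about L: R_y·4 − 65·1.5 − 245.1 = 0 → R_y = 342.6/4 = 85.65 kN.
ΣF_y = 0: L_y + 85.65 − 65 = 0 → L_y = -20.65 kN.
ΣF_x = 0: no horizontal applied forces, so L_x = 0.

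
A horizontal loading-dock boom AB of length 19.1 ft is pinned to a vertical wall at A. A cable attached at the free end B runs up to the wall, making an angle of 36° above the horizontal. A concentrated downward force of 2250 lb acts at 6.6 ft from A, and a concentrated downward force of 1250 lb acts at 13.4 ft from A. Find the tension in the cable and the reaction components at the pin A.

ΣM about A: T·sin36°·19.1 − 2250·6.6 − 1250·13.4 = 0 → T = 31600/(19.1·0.587785) = 2814.72 ≈ 2815 lb.
ΣF_x = 0: A_x − T·cos36° = 0 → A_x = 2814.72 × 0.809017 = 2277 lb.
ΣF_y = 0: A_y + T·sin36° − 2250 − 1250 = 0 → A_y = 3500 − 2814.72 × 0.587785 = 1846 lb.

T = 2815 lb, A_x = 2277 lb, A_y = 1846 lb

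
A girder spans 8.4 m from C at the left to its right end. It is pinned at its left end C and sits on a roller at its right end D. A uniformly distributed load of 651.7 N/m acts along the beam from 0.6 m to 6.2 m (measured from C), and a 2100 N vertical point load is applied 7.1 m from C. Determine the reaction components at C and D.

Resultant of the distributed load: 651.7 × 5.6 = 3649.52 N at 3.4 m from C.
Taking moments about C: D_y·8.4 − (651.7·5.6)·3.4 − 2100·7.1 = 0 → D_y = 27318.368/8.4 = 3252.19 ≈ 3252 N.
ΣF_y = 0: C_y + 3252.19 − 651.7·5.6 − 2100 = 0 → C_y = 2497 N.
ΣF_x = 0: no horizontal applied forces, so C_x = 0.

C_x = 0, C_y = 2497 N, D_y = 3252 N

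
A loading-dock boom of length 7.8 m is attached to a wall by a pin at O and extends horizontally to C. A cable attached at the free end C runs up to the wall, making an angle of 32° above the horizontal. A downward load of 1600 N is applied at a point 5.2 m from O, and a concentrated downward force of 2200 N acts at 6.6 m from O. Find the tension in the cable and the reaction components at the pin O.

ΣM about O: T·sin32°·7.8 − 1600·5.2 − 2200·6.6 = 0 → T = 22840/(7.8·0.529919) = 5525.76 ≈ 5526 N.
ΣF_x = 0: O_x − T·cos32° = 0 → O_x = 5525.76 × 0.848048 = 4686 N.
ΣF_y = 0: O_y + T·sin32° − 1600 − 2200 = 0 → O_y = 3800 − 5525.76 × 0.529919 = 871.8 N.

T = 5526 N, O_x = 4686 N, O_y = 871.8 N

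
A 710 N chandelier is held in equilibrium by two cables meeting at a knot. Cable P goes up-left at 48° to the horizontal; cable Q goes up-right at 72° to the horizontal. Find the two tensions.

ΣF_x = 0: −T_P·cos48° + T_Q·cos72° = 0 → T_Q = 2.16535·T_P.
ΣF_y = 0: T_P·sin48° + T_Q·sin72° = 710.
Substitute: T_P·(0.743145 + 2.16535·0.951057) = 710 → T_P = 253.344 ≈ 253.3 N.
Then T_Q = 2.16535 × 253.344 = 548.6 N.

T_P = 253.3 N, T_Q = 548.6 N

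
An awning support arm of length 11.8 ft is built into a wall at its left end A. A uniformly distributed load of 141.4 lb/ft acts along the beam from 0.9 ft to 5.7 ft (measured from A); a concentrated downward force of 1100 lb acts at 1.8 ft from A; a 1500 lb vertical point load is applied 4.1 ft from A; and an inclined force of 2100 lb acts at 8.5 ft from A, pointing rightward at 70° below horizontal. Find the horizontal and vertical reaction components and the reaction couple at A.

Resultant of the distributed load: 141.4 × 4.8 = 678.72 lb at 3.3 ft from A.
ΣF_x = 0: A_x + 2100·cos70° = 0 → A_x = -718.2 lb.
ΣF_y = 0: A_y − 141.4·4.8 − 1100 − 1500 − 2100·sin70° = 0 → A_y = 5252 lb.
ΣM about A: M_A − (141.4·4.8)·3.3 − 1100·1.8 − 1500·4.1 − 2100·sin70°·8.5 = 0 → M_A = 27140 lb·ft.

A_x = -718.2 lb, A_y = 5252 lb, M_A = 27140 lb·ft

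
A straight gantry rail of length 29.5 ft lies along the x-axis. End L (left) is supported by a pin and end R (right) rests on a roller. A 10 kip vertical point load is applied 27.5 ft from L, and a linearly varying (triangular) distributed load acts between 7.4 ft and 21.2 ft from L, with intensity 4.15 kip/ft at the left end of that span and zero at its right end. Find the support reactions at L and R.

L_x = 0, L_y = 17.66 kip, R_y = 20.97 kip

Resultant of the triangular load: ½ × 4.15 × 13.8 = 28.635 kip, acting at 12 ft from L (one-third of the span from the peak).
Taking moments about L: R_y·29.5 − 10·27.5 − (½·4.15·13.8)·12 = 0 → R_y = 618.62/29.5 = 20.9702 ≈ 20.97 kip.
ΣF_y = 0: L_y + 20.9702 − 10 − ½·4.15·13.8 = 0 → L_y = 17.66 kip.
ΣF_x = 0: no horizontal applied forces, so L_x = 0.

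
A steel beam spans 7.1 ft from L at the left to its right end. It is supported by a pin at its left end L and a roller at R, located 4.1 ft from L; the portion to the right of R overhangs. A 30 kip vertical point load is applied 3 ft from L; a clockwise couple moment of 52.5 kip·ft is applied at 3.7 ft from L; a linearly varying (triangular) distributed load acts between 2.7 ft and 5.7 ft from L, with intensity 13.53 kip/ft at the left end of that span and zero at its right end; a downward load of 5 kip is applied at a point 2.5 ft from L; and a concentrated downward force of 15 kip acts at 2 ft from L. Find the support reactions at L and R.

L_x = 0, L_y = 6.858 kip, R_y = 63.44 kip

Resultant of the triangular load: ½ × 13.53 × 3 = 20.295 kip, acting at 3.7 ft from L (one-third of the span from the peak).
ΣM about L: R_y·4.1 − 30·3 − 52.5 − (½·13.53·3)·3.7 − 5·2.5 − 15·2 = 0 → R_y = 260.0915/4.1 = 63.437 ≈ 63.44 kip.
ΣF_y = 0: L_y + 63.437 − 30 − ½·13.53·3 − 5 − 15 = 0 → L_y = 6.858 kip.
ΣF_x = 0: no horizontal applied forces, so L_x = 0.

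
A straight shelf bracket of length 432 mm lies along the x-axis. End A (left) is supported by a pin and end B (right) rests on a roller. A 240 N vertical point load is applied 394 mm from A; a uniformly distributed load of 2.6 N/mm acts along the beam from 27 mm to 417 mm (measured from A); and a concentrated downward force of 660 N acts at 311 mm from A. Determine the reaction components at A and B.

A_x = 0, A_y = 698.9 N, B_y = 1215 N

Resultant of the distributed load: 2.6 × 390 = 1014 N at 222 mm from A.
ΣM about A: B_y·432 − 240·394 − (2.6·390)·222 − 660·311 = 0 → B_y = 524928/432 = 1215.11 ≈ 1215 N.
ΣF_y = 0: A_y + 1215.11 − 240 − 2.6·390 − 660 = 0 → A_y = 698.9 N.
ΣF_x = 0: no horizontal applied forces, so A_x = 0.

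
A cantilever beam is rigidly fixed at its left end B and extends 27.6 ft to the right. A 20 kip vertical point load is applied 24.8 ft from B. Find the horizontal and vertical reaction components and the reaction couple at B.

ΣF_x = 0: B_x = 0.
ΣF_y = 0: B_y − 20 = 0 → B_y = 20.00 kip.
ΣM about B: M_B − 20·24.8 = 0 → M_B = 496.0 kip·ft.

B_x = 0, B_y = 20.00 kip, M_B = 496.0 kip·ft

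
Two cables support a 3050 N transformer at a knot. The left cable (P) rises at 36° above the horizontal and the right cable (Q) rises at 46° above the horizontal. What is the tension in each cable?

ΣF_x = 0: −T_P·cos36° + T_Q·cos46° = 0 → T_Q = 1.16463·T_P.
ΣF_y = 0: T_P·sin36° + T_Q·sin46° = 3050.
Substitute: T_P·(0.587785 + 1.16463·0.71934) = 3050 → T_P = 2139.53 ≈ 2140 N.
Then T_Q = 1.16463 × 2139.53 = 2492 N.

T_P = 2140 N, T_Q = 2492 N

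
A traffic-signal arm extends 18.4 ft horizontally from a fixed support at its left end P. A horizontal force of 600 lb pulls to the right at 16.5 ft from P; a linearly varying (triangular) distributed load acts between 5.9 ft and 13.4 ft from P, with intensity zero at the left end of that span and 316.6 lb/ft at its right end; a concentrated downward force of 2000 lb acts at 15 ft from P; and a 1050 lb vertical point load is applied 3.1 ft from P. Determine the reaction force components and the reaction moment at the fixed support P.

P_x = -600.0 lb, P_y = 4237 lb, M_P = 46200 lb·ft

Resultant of the triangular load: ½ × 316.6 × 7.5 = 1187.25 lb, acting at 10.9 ft from P (one-third of the span from the peak).
ΣF_x = 0: P_x + 600 = 0 → P_x = -600.0 lb.
ΣF_y = 0: P_y − ½·316.6·7.5 − 2000 − 1050 = 0 → P_y = 4237 lb.
ΣM about P: M_P − (½·316.6·7.5)·10.9 − 2000·15 − 1050·3.1 = 0 → M_P = 46200 lb·ft.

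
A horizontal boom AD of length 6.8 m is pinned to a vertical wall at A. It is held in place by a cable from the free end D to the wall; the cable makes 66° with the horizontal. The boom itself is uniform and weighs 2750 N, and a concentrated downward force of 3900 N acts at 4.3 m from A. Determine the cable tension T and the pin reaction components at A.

T = 4205 N, A_x = 1710 N, A_y = 2809 N

ΣM about A: T·sin66°·6.8 − 2750·3.4 − 3900·4.3 = 0 → T = 26120/(6.8·0.913545) = 4204.69 ≈ 4205 N.
ΣF_x = 0: A_x − T·cos66° = 0 → A_x = 4204.69 × 0.406737 = 1710 N.
ΣF_y = 0: A_y + T·sin66° − 2750 − 3900 = 0 → A_y = 6650 − 4204.69 × 0.913545 = 2809 N.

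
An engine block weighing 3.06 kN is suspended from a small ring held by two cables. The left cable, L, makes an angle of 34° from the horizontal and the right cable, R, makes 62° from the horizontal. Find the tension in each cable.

T_L = 1.444 kN, T_R = 2.551 kN

ΣF_x = 0: −T_L·cos34° + T_R·cos62° = 0 → T_R = 1.7659·T_L.
ΣF_y = 0: T_L·sin34° + T_R·sin62° = 3.06.
Substitute: T_L·(0.559193 + 1.7659·0.882948) = 3.06 → T_L = 1.44449 ≈ 1.444 kN.
Then T_R = 1.7659 × 1.44449 = 2.551 kN.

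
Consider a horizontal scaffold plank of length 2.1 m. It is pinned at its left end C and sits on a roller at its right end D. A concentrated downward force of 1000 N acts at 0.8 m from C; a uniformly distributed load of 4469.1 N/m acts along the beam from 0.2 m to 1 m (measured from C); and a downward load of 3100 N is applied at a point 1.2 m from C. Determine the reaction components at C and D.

Resultant of the distributed load: 4469.1 × 0.8 = 3575.28 N at 0.6 m from C.
Moments about C: D_y·2.1 − 1000·0.8 − (4469.1·0.8)·0.6 − 3100·1.2 = 0 → D_y = 6665.168/2.1 = 3173.89 ≈ 3174 N.
ΣF_y = 0: C_y + 3173.89 − 1000 − 4469.1·0.8 − 3100 = 0 → C_y = 4501 N.
ΣF_x = 0: no horizontal applied forces, so C_x = 0.

C_x = 0, C_y = 4501 N, D_y = 3174 N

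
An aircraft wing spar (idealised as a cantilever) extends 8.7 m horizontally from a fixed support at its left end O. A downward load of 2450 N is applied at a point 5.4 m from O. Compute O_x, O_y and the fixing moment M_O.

ΣF_x = 0: O_x = 0.
ΣF_y = 0: O_y − 2450 = 0 → O_y = 2450 N.
ΣM about O: M_O − 2450·5.4 = 0 → M_O = 13230 N·m.

O_x = 0, O_y = 2450 N, M_O = 13230 N·m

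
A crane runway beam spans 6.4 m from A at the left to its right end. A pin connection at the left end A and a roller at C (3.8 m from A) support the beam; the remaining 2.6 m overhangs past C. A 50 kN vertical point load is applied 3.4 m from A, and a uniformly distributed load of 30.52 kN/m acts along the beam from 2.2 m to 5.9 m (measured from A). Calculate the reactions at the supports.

Resultant of the distributed load: 30.52 × 3.7 = 112.924 kN at 4.05 m from A.
ΣM about A: C_y·3.8 − 50·3.4 − (30.52·3.7)·4.05 = 0 → C_y = 627.3422/3.8 = 165.09 ≈ 165.1 kN.
ΣF_y = 0: A_y + 165.09 − 50 − 30.52·3.7 = 0 → A_y = -2.166 kN.
ΣF_x = 0: no horizontal applied forces, so A_x = 0.

A_x = 0, A_y = -2.166 kN, C_y = 165.1 kN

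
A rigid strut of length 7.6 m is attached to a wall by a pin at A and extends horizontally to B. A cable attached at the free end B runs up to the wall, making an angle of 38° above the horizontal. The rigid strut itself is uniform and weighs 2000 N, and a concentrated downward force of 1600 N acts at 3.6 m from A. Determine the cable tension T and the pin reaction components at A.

T = 2855 N, A_x = 2250 N, A_y = 1842 N

ΣM about A: T·sin38°·7.6 − 2000·3.8 − 1600·3.6 = 0 → T = 13360/(7.6·0.615661) = 2855.3 ≈ 2855 N.
ΣF_x = 0: A_x − T·cos38° = 0 → A_x = 2855.3 × 0.788011 = 2250 N.
ΣF_y = 0: A_y + T·sin38° − 2000 − 1600 = 0 → A_y = 3600 − 2855.3 × 0.615661 = 1842 N.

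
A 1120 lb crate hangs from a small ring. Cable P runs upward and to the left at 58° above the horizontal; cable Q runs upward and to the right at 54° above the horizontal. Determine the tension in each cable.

ΣF_x = 0: −T_P·cos58° + T_Q·cos54° = 0 → T_Q = 0.901553·T_P.
ΣF_y = 0: T_P·sin58° + T_Q·sin54° = 1120.
Substitute: T_P·(0.848048 + 0.901553·0.809017) = 1120 → T_P = 710.02 ≈ 710.0 lb.
Then T_Q = 0.901553 × 710.02 = 640.1 lb.

T_P = 710.0 lb, T_Q = 640.1 lb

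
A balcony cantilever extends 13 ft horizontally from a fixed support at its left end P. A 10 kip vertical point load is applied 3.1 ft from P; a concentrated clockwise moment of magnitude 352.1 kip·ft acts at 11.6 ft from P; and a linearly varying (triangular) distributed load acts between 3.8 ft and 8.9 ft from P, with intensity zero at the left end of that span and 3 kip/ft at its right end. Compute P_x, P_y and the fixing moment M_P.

P_x = 0, P_y = 17.65 kip, M_P = 438.2 kip·ft

Resultant of the triangular load: ½ × 3 × 5.1 = 7.65 kip, acting at 7.2 ft from P (one-third of the span from the peak).
ΣF_x = 0: P_x = 0.
ΣF_y = 0: P_y − 10 − ½·3·5.1 = 0 → P_y = 17.65 kip.
ΣM about P: M_P − 10·3.1 − 352.1 − (½·3·5.1)·7.2 = 0 → M_P = 438.2 kip·ft.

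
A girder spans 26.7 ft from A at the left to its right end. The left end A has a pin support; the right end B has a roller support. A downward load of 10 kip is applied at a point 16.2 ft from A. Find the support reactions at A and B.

A_x = 0, A_y = 3.933 kip, B_y = 6.067 kip

Taking moments about A: B_y·26.7 − 10·16.2 = 0 → B_y = 162/26.7 = 6.06742 ≈ 6.067 kip.
ΣF_y = 0: A_y + 6.06742 − 10 = 0 → A_y = 3.933 kip.
ΣF_x = 0: no horizontal applied forces, so A_x = 0.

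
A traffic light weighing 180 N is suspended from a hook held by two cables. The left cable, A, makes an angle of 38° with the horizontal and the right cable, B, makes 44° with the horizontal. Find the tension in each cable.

T_A = 130.8 N, T_B = 143.2 N

ΣF_x = 0: −T_A·cos38° + T_B·cos44° = 0 → T_B = 1.09546·T_A.
ΣF_y = 0: T_A·sin38° + T_B·sin44° = 180.
Substitute: T_A·(0.615661 + 1.09546·0.694658) = 180 → T_A = 130.754 ≈ 130.8 N.
Then T_B = 1.09546 × 130.754 = 143.2 N.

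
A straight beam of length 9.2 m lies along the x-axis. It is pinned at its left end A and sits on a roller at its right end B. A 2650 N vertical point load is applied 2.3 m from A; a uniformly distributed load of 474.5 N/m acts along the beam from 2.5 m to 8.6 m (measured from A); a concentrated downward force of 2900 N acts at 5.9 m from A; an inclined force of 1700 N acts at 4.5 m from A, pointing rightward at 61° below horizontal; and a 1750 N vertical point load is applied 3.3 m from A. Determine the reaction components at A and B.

Resultant of the distributed load: 474.5 × 6.1 = 2894.45 N at 5.55 m from A.
ΣM about A: B_y·9.2 − 2650·2.3 − (474.5·6.1)·5.55 − 2900·5.9 − 1700·sin61°·4.5 − 1750·3.3 = 0 → B_y = 51735/9.2 = 5623.37 ≈ 5623 N.
ΣF_y = 0: A_y + 5623.37 − 2650 − 474.5·6.1 − 2900 − 1700·sin61° − 1750 = 0 → A_y = 6058 N.
ΣF_x = 0: A_x + 1700·cos61° = 0 → A_x = -824.2 N.

A_x = -824.2 N, A_y = 6058 N, B_y = 5623 N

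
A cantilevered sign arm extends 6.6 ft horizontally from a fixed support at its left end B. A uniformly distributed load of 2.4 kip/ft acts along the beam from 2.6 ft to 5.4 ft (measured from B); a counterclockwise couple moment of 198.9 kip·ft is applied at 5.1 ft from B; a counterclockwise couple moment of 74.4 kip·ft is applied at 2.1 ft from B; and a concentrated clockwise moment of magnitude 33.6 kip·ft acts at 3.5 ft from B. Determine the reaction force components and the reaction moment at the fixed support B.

Resultant of the distributed load: 2.4 × 2.8 = 6.72 kip at 4 ft from B.
ΣF_x = 0: B_x = 0.
ΣF_y = 0: B_y − 2.4·2.8 = 0 → B_y = 6.720 kip.
ΣM about B: M_B − (2.4·2.8)·4 + 198.9 + 74.4 − 33.6 = 0 → M_B = -212.8 kip·ft.

B_x = 0, B_y = 6.720 kip, M_B = -212.8 kip·ft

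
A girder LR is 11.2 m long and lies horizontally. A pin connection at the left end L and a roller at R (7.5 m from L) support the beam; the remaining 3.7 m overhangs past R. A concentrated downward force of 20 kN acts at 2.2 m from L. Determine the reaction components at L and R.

Moments about L: R_y·7.5 − 20·2.2 = 0 → R_y = 44/7.5 = 5.86667 ≈ 5.867 kN.
ΣF_y = 0: L_y + 5.86667 − 20 = 0 → L_y = 14.13 kN.
ΣF_x = 0: no horizontal applied forces, so L_x = 0.

L_x = 0, L_y = 14.13 kN, R_y = 5.867 kN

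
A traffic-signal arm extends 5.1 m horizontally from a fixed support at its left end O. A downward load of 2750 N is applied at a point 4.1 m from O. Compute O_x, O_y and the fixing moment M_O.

O_x = 0, O_y = 2750 N, M_O = 11270 N·m

ΣF_x = 0: O_x = 0.
ΣF_y = 0: O_y − 2750 = 0 → O_y = 2750 N.
ΣM about O: M_O − 2750·4.1 = 0 → M_O = 11270 N·m.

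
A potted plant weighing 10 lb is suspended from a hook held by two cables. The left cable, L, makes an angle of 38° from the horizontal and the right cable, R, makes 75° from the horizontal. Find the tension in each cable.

T_L = 2.812 lb, T_R = 8.561 lb

ΣF_x = 0: −T_L·cos38° + T_R·cos75° = 0 → T_R = 3.04464·T_L.
ΣF_y = 0: T_L·sin38° + T_R·sin75° = 10.
Substitute: T_L·(0.615661 + 3.04464·0.965926) = 10 → T_L = 2.81171 ≈ 2.812 lb.
Then T_R = 3.04464 × 2.81171 = 8.561 lb.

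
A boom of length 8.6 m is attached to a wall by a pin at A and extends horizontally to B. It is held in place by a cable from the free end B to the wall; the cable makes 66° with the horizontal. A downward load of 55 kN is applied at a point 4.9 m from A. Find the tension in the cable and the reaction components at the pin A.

ΣM about A: T·sin66°·8.6 − 55·4.9 = 0 → T = 269.5/(8.6·0.913545) = 34.3029 ≈ 34.30 kN.
ΣF_x = 0: A_x − T·cos66° = 0 → A_x = 34.3029 × 0.406737 = 13.95 kN.
ΣF_y = 0: A_y + T·sin66° − 55 = 0 → A_y = 55 − 34.3029 × 0.913545 = 23.66 kN.

T = 34.30 kN, A_x = 13.95 kN, A_y = 23.66 kN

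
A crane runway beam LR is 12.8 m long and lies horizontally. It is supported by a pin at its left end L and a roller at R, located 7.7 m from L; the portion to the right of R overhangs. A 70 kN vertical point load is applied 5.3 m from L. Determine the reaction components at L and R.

L_x = 0, L_y = 21.82 kN, R_y = 48.18 kN

ΣM about L: R_y·7.7 − 70·5.3 = 0 → R_y = 371/7.7 = 48.1818 ≈ 48.18 kN.
ΣF_y = 0: L_y + 48.1818 − 70 = 0 → L_y = 21.82 kN.
ΣF_x = 0: no horizontal applied forces, so L_x = 0.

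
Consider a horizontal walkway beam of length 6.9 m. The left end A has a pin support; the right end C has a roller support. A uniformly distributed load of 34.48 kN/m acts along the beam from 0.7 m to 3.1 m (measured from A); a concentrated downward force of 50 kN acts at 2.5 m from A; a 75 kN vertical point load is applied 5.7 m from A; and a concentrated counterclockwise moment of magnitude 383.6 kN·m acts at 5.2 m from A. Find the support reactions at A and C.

A_x = 0, A_y = 160.5 kN, C_y = 47.27 kN

Resultant of the distributed load: 34.48 × 2.4 = 82.752 kN at 1.9 m from A.
ΣM about A: C_y·6.9 − (34.48·2.4)·1.9 − 50·2.5 − 75·5.7 + 383.6 = 0 → C_y = 326.1288/6.9 = 47.265 ≈ 47.27 kN.
ΣF_y = 0: A_y + 47.265 − 34.48·2.4 − 50 − 75 = 0 → A_y = 160.5 kN.
ΣF_x = 0: no horizontal applied forces, so A_x = 0.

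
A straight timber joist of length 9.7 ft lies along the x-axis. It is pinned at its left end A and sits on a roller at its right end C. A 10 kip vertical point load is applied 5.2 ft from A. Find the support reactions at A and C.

A_x = 0, A_y = 4.639 kip, C_y = 5.361 kip

Taking moments about A: C_y·9.7 − 10·5.2 = 0 → C_y = 52/9.7 = 5.36082 ≈ 5.361 kip.
ΣF_y = 0: A_y + 5.36082 − 10 = 0 → A_y = 4.639 kip.
ΣF_x = 0: no horizontal applied forces, so A_x = 0.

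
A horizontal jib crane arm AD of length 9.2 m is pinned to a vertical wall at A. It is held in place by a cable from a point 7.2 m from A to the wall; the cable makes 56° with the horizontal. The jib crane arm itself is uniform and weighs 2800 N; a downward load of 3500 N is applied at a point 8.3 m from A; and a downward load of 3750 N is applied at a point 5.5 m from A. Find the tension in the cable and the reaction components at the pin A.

T = 10480 N, A_x = 5860 N, A_y = 1362 N

ΣM about A: T·sin56°·7.2 − 2800·4.6 − 3500·8.3 − 3750·5.5 = 0 → T = 62555/(7.2·0.829038) = 10479.9 ≈ 10480 N.
ΣF_x = 0: A_x − T·cos56° = 0 → A_x = 10479.9 × 0.559193 = 5860 N.
ΣF_y = 0: A_y + T·sin56° − 2800 − 3500 − 3750 = 0 → A_y = 10050 − 10479.9 × 0.829038 = 1362 N.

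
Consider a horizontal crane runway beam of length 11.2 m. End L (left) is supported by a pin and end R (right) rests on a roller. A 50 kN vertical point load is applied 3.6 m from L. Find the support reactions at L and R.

L_x = 0, L_y = 33.93 kN, R_y = 16.07 kN

Moments about L: R_y·11.2 − 50·3.6 = 0 → R_y = 180/11.2 = 16.0714 ≈ 16.07 kN.
ΣF_y = 0: L_y + 16.0714 − 50 = 0 → L_y = 33.93 kN.
ΣF_x = 0: no horizontal applied forces, so L_x = 0.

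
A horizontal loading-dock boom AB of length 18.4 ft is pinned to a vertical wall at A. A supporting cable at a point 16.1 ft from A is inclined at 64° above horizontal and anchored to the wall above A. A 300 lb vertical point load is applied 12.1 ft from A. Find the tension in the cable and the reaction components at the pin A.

ΣM about A: T·sin64°·16.1 − 300·12.1 = 0 → T = 3630/(16.1·0.898794) = 250.854 ≈ 250.9 lb.
ΣF_x = 0: A_x − T·cos64° = 0 → A_x = 250.854 × 0.438371 = 110.0 lb.
ΣF_y = 0: A_y + T·sin64° − 300 = 0 → A_y = 300 − 250.854 × 0.898794 = 74.53 lb.

T = 250.9 lb, A_x = 110.0 lb, A_y = 74.53 lb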